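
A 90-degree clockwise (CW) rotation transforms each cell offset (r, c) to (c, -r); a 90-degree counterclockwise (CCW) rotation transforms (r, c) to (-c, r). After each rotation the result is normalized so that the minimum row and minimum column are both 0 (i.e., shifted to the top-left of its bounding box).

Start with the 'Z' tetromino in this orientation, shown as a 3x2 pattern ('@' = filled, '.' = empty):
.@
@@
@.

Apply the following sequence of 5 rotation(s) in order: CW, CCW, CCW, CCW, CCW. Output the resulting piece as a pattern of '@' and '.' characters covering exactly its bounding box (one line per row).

Answer: @@.
.@@

Derivation:
Start:
.@
@@
@.
After rotation 1 (CW):
@@.
.@@
After rotation 2 (CCW):
.@
@@
@.
After rotation 3 (CCW):
@@.
.@@
After rotation 4 (CCW):
.@
@@
@.
After rotation 5 (CCW):
@@.
.@@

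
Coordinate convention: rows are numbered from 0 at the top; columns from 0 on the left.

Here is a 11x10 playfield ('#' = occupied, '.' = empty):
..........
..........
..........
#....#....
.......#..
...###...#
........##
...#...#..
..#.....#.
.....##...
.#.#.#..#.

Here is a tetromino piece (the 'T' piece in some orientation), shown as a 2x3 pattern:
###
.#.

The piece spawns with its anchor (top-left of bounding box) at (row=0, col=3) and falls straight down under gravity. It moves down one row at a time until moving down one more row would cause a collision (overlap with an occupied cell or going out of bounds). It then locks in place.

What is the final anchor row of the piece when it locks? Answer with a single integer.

Spawn at (row=0, col=3). Try each row:
  row 0: fits
  row 1: fits
  row 2: fits
  row 3: blocked -> lock at row 2

Answer: 2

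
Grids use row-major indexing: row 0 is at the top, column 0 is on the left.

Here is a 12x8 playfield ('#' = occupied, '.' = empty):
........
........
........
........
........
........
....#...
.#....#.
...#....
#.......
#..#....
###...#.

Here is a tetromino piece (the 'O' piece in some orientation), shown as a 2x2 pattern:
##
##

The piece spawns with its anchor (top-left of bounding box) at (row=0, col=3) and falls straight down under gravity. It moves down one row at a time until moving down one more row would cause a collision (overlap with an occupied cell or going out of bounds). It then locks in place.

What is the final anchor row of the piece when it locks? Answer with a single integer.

Spawn at (row=0, col=3). Try each row:
  row 0: fits
  row 1: fits
  row 2: fits
  row 3: fits
  row 4: fits
  row 5: blocked -> lock at row 4

Answer: 4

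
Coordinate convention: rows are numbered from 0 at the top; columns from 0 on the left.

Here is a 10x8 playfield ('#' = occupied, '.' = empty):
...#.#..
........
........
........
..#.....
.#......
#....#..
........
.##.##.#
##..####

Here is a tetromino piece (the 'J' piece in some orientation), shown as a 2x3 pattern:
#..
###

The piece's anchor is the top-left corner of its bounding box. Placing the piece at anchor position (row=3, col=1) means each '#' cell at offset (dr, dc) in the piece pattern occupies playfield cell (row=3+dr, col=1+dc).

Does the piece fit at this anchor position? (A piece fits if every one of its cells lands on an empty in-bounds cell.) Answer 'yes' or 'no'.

Answer: no

Derivation:
Check each piece cell at anchor (3, 1):
  offset (0,0) -> (3,1): empty -> OK
  offset (1,0) -> (4,1): empty -> OK
  offset (1,1) -> (4,2): occupied ('#') -> FAIL
  offset (1,2) -> (4,3): empty -> OK
All cells valid: no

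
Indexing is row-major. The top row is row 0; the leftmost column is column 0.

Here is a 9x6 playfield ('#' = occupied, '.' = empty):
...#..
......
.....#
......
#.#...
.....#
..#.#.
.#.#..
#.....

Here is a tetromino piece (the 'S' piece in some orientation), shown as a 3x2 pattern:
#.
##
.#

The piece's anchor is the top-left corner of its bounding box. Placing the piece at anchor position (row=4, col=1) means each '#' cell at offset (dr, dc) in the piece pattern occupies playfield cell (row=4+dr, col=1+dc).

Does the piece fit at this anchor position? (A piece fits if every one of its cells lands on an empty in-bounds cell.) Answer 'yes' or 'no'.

Answer: no

Derivation:
Check each piece cell at anchor (4, 1):
  offset (0,0) -> (4,1): empty -> OK
  offset (1,0) -> (5,1): empty -> OK
  offset (1,1) -> (5,2): empty -> OK
  offset (2,1) -> (6,2): occupied ('#') -> FAIL
All cells valid: no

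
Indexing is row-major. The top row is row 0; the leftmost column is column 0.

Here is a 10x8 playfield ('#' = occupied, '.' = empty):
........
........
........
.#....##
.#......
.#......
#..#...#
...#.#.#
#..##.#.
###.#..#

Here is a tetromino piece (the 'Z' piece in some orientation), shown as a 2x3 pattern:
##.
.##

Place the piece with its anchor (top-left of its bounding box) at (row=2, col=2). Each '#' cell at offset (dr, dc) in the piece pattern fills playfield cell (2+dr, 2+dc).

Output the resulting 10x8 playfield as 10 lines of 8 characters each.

Fill (2+0,2+0) = (2,2)
Fill (2+0,2+1) = (2,3)
Fill (2+1,2+1) = (3,3)
Fill (2+1,2+2) = (3,4)

Answer: ........
........
..##....
.#.##.##
.#......
.#......
#..#...#
...#.#.#
#..##.#.
###.#..#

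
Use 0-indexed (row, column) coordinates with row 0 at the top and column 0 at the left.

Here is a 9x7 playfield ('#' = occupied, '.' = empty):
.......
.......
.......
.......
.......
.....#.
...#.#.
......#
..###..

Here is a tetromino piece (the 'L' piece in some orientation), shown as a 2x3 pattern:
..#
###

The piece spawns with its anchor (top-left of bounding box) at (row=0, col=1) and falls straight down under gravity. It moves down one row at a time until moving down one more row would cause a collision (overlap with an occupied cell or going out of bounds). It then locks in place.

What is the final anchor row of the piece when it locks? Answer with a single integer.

Spawn at (row=0, col=1). Try each row:
  row 0: fits
  row 1: fits
  row 2: fits
  row 3: fits
  row 4: fits
  row 5: blocked -> lock at row 4

Answer: 4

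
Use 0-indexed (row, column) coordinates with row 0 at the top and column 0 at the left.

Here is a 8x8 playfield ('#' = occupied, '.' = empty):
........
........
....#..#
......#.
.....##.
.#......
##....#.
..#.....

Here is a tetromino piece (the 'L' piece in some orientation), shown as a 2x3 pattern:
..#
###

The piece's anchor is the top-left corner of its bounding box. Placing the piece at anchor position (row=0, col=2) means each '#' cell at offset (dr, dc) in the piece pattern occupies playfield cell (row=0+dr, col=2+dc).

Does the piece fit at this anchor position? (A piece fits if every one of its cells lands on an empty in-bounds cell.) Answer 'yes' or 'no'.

Answer: yes

Derivation:
Check each piece cell at anchor (0, 2):
  offset (0,2) -> (0,4): empty -> OK
  offset (1,0) -> (1,2): empty -> OK
  offset (1,1) -> (1,3): empty -> OK
  offset (1,2) -> (1,4): empty -> OK
All cells valid: yes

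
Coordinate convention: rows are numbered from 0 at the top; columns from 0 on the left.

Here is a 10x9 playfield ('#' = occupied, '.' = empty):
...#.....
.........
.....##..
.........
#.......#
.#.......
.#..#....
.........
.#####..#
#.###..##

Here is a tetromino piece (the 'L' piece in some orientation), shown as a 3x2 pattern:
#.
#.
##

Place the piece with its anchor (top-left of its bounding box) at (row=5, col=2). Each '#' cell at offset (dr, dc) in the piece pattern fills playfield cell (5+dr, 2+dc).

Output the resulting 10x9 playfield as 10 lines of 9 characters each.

Fill (5+0,2+0) = (5,2)
Fill (5+1,2+0) = (6,2)
Fill (5+2,2+0) = (7,2)
Fill (5+2,2+1) = (7,3)

Answer: ...#.....
.........
.....##..
.........
#.......#
.##......
.##.#....
..##.....
.#####..#
#.###..##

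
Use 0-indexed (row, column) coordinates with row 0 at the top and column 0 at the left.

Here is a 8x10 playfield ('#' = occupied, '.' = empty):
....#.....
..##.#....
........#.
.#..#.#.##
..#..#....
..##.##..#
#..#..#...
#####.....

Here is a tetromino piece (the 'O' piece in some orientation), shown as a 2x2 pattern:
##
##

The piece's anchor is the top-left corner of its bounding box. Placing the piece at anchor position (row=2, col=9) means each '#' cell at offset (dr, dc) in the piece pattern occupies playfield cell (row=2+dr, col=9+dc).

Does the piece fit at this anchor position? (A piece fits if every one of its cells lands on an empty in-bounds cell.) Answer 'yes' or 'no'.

Answer: no

Derivation:
Check each piece cell at anchor (2, 9):
  offset (0,0) -> (2,9): empty -> OK
  offset (0,1) -> (2,10): out of bounds -> FAIL
  offset (1,0) -> (3,9): occupied ('#') -> FAIL
  offset (1,1) -> (3,10): out of bounds -> FAIL
All cells valid: no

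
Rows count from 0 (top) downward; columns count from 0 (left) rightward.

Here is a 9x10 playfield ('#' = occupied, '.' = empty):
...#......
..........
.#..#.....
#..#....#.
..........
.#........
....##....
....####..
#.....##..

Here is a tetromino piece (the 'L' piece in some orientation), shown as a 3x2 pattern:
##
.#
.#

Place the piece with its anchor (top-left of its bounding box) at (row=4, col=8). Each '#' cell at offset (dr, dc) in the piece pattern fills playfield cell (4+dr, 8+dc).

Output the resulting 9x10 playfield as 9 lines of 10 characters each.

Answer: ...#......
..........
.#..#.....
#..#....#.
........##
.#.......#
....##...#
....####..
#.....##..

Derivation:
Fill (4+0,8+0) = (4,8)
Fill (4+0,8+1) = (4,9)
Fill (4+1,8+1) = (5,9)
Fill (4+2,8+1) = (6,9)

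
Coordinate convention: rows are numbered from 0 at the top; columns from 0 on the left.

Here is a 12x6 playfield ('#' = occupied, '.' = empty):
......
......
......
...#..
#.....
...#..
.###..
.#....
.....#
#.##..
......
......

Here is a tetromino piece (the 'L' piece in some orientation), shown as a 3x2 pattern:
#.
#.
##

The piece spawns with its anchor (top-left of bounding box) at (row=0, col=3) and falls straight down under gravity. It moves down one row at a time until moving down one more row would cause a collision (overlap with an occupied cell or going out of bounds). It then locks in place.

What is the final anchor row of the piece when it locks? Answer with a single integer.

Spawn at (row=0, col=3). Try each row:
  row 0: fits
  row 1: blocked -> lock at row 0

Answer: 0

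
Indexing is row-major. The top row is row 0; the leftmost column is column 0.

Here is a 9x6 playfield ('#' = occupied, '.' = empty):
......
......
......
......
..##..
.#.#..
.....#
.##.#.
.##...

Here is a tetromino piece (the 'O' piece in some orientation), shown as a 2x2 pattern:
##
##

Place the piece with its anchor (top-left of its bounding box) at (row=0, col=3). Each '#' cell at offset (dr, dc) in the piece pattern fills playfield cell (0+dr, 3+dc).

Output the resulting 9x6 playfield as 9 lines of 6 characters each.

Fill (0+0,3+0) = (0,3)
Fill (0+0,3+1) = (0,4)
Fill (0+1,3+0) = (1,3)
Fill (0+1,3+1) = (1,4)

Answer: ...##.
...##.
......
......
..##..
.#.#..
.....#
.##.#.
.##...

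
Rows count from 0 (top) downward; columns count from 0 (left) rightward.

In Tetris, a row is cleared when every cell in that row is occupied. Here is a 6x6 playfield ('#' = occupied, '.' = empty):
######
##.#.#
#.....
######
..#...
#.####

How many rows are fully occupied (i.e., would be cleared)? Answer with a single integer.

Check each row:
  row 0: 0 empty cells -> FULL (clear)
  row 1: 2 empty cells -> not full
  row 2: 5 empty cells -> not full
  row 3: 0 empty cells -> FULL (clear)
  row 4: 5 empty cells -> not full
  row 5: 1 empty cell -> not full
Total rows cleared: 2

Answer: 2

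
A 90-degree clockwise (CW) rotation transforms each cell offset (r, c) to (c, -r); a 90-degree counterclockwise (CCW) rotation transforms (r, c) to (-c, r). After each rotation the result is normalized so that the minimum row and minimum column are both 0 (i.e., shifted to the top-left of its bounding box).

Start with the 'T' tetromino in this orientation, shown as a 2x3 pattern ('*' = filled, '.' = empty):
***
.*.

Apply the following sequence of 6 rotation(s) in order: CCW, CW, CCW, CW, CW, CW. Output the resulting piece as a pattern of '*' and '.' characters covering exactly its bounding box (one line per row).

Answer: .*.
***

Derivation:
Start:
***
.*.
After rotation 1 (CCW):
*.
**
*.
After rotation 2 (CW):
***
.*.
After rotation 3 (CCW):
*.
**
*.
After rotation 4 (CW):
***
.*.
After rotation 5 (CW):
.*
**
.*
After rotation 6 (CW):
.*.
***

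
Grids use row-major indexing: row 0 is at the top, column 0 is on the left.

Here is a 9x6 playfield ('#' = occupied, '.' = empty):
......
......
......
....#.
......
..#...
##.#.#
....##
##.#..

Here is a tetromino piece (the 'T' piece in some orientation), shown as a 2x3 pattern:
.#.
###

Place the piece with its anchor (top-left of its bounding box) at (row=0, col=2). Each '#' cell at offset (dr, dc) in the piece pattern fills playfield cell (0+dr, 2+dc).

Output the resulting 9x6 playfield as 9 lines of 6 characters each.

Answer: ...#..
..###.
......
....#.
......
..#...
##.#.#
....##
##.#..

Derivation:
Fill (0+0,2+1) = (0,3)
Fill (0+1,2+0) = (1,2)
Fill (0+1,2+1) = (1,3)
Fill (0+1,2+2) = (1,4)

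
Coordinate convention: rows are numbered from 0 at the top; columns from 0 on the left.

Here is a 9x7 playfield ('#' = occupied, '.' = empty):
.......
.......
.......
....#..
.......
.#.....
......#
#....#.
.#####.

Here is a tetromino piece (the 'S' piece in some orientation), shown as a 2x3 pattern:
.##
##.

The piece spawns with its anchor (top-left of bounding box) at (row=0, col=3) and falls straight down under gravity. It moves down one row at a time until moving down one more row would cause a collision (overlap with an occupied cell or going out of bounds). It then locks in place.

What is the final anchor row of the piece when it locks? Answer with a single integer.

Spawn at (row=0, col=3). Try each row:
  row 0: fits
  row 1: fits
  row 2: blocked -> lock at row 1

Answer: 1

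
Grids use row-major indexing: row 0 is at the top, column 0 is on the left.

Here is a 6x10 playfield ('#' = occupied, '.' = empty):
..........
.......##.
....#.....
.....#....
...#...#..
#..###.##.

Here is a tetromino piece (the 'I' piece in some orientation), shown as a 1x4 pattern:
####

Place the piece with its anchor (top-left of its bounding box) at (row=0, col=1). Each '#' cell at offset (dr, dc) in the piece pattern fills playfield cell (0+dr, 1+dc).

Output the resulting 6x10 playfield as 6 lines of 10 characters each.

Answer: .####.....
.......##.
....#.....
.....#....
...#...#..
#..###.##.

Derivation:
Fill (0+0,1+0) = (0,1)
Fill (0+0,1+1) = (0,2)
Fill (0+0,1+2) = (0,3)
Fill (0+0,1+3) = (0,4)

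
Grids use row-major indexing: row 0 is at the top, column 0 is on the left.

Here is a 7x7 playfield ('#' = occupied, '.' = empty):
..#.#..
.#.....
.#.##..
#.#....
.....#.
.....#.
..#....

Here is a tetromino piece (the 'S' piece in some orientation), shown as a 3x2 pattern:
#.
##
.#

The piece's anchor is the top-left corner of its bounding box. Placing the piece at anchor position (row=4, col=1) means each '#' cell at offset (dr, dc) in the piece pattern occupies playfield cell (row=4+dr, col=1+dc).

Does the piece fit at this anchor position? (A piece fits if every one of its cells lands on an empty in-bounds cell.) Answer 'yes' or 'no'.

Check each piece cell at anchor (4, 1):
  offset (0,0) -> (4,1): empty -> OK
  offset (1,0) -> (5,1): empty -> OK
  offset (1,1) -> (5,2): empty -> OK
  offset (2,1) -> (6,2): occupied ('#') -> FAIL
All cells valid: no

Answer: no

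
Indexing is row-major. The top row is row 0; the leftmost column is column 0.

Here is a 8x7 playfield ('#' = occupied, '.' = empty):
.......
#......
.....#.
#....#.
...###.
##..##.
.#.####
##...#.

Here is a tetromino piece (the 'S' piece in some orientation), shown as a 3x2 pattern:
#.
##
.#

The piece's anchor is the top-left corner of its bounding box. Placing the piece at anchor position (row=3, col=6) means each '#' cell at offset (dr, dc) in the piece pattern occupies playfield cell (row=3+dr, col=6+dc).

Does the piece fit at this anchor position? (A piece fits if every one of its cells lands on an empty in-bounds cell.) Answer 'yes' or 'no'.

Answer: no

Derivation:
Check each piece cell at anchor (3, 6):
  offset (0,0) -> (3,6): empty -> OK
  offset (1,0) -> (4,6): empty -> OK
  offset (1,1) -> (4,7): out of bounds -> FAIL
  offset (2,1) -> (5,7): out of bounds -> FAIL
All cells valid: no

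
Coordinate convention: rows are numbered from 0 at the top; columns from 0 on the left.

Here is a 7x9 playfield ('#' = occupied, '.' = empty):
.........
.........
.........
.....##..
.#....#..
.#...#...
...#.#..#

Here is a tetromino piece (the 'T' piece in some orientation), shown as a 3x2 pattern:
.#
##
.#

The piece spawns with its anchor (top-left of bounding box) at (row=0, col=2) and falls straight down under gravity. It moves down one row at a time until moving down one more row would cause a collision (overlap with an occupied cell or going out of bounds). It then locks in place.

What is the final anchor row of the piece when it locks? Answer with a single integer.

Spawn at (row=0, col=2). Try each row:
  row 0: fits
  row 1: fits
  row 2: fits
  row 3: fits
  row 4: blocked -> lock at row 3

Answer: 3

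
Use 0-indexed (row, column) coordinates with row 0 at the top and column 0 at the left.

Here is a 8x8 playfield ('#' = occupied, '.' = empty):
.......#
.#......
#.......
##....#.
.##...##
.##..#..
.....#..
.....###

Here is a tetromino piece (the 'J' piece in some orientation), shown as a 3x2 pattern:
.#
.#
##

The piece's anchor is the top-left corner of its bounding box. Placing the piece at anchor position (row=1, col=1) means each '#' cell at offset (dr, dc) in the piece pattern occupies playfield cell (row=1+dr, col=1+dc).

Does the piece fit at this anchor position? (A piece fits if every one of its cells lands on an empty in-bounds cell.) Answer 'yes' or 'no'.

Check each piece cell at anchor (1, 1):
  offset (0,1) -> (1,2): empty -> OK
  offset (1,1) -> (2,2): empty -> OK
  offset (2,0) -> (3,1): occupied ('#') -> FAIL
  offset (2,1) -> (3,2): empty -> OK
All cells valid: no

Answer: no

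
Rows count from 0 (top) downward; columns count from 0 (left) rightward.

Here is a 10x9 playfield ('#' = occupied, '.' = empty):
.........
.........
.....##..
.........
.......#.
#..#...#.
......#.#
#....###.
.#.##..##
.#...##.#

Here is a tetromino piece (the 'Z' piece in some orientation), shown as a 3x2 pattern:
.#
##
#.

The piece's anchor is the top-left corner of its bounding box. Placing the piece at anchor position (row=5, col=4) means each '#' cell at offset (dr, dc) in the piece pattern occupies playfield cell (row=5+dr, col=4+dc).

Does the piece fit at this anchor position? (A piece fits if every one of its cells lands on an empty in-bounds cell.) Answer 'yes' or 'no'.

Answer: yes

Derivation:
Check each piece cell at anchor (5, 4):
  offset (0,1) -> (5,5): empty -> OK
  offset (1,0) -> (6,4): empty -> OK
  offset (1,1) -> (6,5): empty -> OK
  offset (2,0) -> (7,4): empty -> OK
All cells valid: yes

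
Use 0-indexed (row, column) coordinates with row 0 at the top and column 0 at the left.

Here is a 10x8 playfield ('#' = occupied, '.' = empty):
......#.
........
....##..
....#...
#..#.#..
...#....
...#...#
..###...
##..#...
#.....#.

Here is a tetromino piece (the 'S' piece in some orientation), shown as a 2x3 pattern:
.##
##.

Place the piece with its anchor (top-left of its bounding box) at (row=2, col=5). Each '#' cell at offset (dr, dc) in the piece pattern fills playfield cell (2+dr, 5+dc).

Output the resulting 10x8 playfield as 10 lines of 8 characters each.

Fill (2+0,5+1) = (2,6)
Fill (2+0,5+2) = (2,7)
Fill (2+1,5+0) = (3,5)
Fill (2+1,5+1) = (3,6)

Answer: ......#.
........
....####
....###.
#..#.#..
...#....
...#...#
..###...
##..#...
#.....#.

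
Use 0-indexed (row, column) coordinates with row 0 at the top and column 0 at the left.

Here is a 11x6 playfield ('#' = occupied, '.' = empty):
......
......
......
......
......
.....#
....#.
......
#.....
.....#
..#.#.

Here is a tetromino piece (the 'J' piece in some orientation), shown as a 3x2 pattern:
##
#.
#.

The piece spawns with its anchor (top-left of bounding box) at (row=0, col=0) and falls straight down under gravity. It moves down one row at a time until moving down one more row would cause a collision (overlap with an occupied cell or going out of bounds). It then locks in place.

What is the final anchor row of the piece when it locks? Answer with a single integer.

Answer: 5

Derivation:
Spawn at (row=0, col=0). Try each row:
  row 0: fits
  row 1: fits
  row 2: fits
  row 3: fits
  row 4: fits
  row 5: fits
  row 6: blocked -> lock at row 5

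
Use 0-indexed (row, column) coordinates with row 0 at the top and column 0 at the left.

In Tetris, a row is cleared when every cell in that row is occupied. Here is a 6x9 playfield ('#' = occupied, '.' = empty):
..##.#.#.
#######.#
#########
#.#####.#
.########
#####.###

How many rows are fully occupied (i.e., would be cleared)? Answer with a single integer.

Answer: 1

Derivation:
Check each row:
  row 0: 5 empty cells -> not full
  row 1: 1 empty cell -> not full
  row 2: 0 empty cells -> FULL (clear)
  row 3: 2 empty cells -> not full
  row 4: 1 empty cell -> not full
  row 5: 1 empty cell -> not full
Total rows cleared: 1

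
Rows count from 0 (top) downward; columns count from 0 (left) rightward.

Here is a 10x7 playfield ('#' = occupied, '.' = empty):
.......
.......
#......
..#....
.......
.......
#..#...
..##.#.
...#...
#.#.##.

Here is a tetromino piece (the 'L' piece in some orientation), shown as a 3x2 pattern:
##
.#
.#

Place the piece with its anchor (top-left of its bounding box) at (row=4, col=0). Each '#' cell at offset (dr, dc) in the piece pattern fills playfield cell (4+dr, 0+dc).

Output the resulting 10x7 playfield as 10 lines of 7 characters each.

Answer: .......
.......
#......
..#....
##.....
.#.....
##.#...
..##.#.
...#...
#.#.##.

Derivation:
Fill (4+0,0+0) = (4,0)
Fill (4+0,0+1) = (4,1)
Fill (4+1,0+1) = (5,1)
Fill (4+2,0+1) = (6,1)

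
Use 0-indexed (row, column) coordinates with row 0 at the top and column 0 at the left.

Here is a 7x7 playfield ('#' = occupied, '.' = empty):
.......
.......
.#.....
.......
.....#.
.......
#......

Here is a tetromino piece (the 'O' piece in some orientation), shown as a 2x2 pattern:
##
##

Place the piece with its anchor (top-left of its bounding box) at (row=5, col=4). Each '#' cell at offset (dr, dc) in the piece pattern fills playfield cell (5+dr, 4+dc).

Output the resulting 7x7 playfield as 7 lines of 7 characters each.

Answer: .......
.......
.#.....
.......
.....#.
....##.
#...##.

Derivation:
Fill (5+0,4+0) = (5,4)
Fill (5+0,4+1) = (5,5)
Fill (5+1,4+0) = (6,4)
Fill (5+1,4+1) = (6,5)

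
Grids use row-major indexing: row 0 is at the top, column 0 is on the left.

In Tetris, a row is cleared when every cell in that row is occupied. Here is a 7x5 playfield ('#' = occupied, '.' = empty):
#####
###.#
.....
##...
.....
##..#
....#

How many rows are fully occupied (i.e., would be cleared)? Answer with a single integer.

Answer: 1

Derivation:
Check each row:
  row 0: 0 empty cells -> FULL (clear)
  row 1: 1 empty cell -> not full
  row 2: 5 empty cells -> not full
  row 3: 3 empty cells -> not full
  row 4: 5 empty cells -> not full
  row 5: 2 empty cells -> not full
  row 6: 4 empty cells -> not full
Total rows cleared: 1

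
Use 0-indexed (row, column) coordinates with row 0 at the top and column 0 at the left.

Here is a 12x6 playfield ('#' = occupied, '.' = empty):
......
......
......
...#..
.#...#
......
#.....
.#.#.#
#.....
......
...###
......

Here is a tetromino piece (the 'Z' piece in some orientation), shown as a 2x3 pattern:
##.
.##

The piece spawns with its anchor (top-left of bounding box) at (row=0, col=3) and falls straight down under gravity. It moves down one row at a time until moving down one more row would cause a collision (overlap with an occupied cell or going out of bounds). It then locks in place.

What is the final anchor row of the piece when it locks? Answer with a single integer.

Spawn at (row=0, col=3). Try each row:
  row 0: fits
  row 1: fits
  row 2: fits
  row 3: blocked -> lock at row 2

Answer: 2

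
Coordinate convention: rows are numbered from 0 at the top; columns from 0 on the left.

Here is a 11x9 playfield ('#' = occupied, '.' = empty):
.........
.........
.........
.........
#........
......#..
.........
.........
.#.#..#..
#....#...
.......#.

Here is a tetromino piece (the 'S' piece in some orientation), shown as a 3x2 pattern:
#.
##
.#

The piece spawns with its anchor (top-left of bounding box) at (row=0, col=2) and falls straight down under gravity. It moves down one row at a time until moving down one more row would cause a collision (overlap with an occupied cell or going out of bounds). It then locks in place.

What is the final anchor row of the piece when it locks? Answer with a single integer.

Spawn at (row=0, col=2). Try each row:
  row 0: fits
  row 1: fits
  row 2: fits
  row 3: fits
  row 4: fits
  row 5: fits
  row 6: blocked -> lock at row 5

Answer: 5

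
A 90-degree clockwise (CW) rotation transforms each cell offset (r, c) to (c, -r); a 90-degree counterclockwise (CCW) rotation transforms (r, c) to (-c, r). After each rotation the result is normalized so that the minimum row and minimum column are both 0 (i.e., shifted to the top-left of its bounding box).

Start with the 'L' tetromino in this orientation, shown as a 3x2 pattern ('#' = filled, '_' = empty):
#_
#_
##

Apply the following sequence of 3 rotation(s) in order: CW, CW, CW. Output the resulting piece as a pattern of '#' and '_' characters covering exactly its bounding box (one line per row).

Answer: __#
###

Derivation:
Start:
#_
#_
##
After rotation 1 (CW):
###
#__
After rotation 2 (CW):
##
_#
_#
After rotation 3 (CW):
__#
###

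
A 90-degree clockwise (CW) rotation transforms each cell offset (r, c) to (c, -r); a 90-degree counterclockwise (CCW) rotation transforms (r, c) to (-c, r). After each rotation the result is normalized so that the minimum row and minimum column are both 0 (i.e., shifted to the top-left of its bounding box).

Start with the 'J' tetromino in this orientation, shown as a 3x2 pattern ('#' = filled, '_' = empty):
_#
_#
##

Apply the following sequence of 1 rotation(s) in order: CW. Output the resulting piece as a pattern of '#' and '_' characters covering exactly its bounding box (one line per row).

Start:
_#
_#
##
After rotation 1 (CW):
#__
###

Answer: #__
###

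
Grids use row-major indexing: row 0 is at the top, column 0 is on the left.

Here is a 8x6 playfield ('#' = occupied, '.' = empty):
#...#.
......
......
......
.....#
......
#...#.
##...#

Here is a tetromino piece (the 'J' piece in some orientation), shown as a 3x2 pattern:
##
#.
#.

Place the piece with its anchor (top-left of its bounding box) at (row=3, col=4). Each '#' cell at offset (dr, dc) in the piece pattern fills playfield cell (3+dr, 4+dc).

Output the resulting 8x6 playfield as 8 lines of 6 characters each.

Answer: #...#.
......
......
....##
....##
....#.
#...#.
##...#

Derivation:
Fill (3+0,4+0) = (3,4)
Fill (3+0,4+1) = (3,5)
Fill (3+1,4+0) = (4,4)
Fill (3+2,4+0) = (5,4)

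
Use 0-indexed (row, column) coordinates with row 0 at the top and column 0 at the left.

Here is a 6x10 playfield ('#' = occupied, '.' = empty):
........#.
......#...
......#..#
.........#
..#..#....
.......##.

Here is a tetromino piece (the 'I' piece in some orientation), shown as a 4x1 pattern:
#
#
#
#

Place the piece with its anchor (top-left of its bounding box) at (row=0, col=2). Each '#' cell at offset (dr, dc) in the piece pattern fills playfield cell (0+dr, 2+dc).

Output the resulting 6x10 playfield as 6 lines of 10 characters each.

Answer: ..#.....#.
..#...#...
..#...#..#
..#......#
..#..#....
.......##.

Derivation:
Fill (0+0,2+0) = (0,2)
Fill (0+1,2+0) = (1,2)
Fill (0+2,2+0) = (2,2)
Fill (0+3,2+0) = (3,2)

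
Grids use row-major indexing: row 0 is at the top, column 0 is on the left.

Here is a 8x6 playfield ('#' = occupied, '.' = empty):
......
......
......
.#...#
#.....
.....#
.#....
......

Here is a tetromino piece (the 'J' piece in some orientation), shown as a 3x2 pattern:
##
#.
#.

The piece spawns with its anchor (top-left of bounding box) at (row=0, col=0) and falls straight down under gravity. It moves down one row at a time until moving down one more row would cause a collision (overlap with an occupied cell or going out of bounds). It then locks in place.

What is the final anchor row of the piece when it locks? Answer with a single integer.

Answer: 1

Derivation:
Spawn at (row=0, col=0). Try each row:
  row 0: fits
  row 1: fits
  row 2: blocked -> lock at row 1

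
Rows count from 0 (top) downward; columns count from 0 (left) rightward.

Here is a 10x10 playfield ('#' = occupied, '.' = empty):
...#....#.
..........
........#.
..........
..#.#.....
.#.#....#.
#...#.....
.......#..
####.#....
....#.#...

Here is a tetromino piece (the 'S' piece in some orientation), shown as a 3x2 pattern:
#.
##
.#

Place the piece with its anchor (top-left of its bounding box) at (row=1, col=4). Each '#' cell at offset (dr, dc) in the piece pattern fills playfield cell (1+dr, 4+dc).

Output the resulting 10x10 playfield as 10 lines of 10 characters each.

Answer: ...#....#.
....#.....
....##..#.
.....#....
..#.#.....
.#.#....#.
#...#.....
.......#..
####.#....
....#.#...

Derivation:
Fill (1+0,4+0) = (1,4)
Fill (1+1,4+0) = (2,4)
Fill (1+1,4+1) = (2,5)
Fill (1+2,4+1) = (3,5)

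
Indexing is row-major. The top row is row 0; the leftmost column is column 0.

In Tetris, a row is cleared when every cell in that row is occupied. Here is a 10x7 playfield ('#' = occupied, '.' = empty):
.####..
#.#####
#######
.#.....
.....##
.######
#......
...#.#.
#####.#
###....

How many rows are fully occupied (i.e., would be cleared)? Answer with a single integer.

Check each row:
  row 0: 3 empty cells -> not full
  row 1: 1 empty cell -> not full
  row 2: 0 empty cells -> FULL (clear)
  row 3: 6 empty cells -> not full
  row 4: 5 empty cells -> not full
  row 5: 1 empty cell -> not full
  row 6: 6 empty cells -> not full
  row 7: 5 empty cells -> not full
  row 8: 1 empty cell -> not full
  row 9: 4 empty cells -> not full
Total rows cleared: 1

Answer: 1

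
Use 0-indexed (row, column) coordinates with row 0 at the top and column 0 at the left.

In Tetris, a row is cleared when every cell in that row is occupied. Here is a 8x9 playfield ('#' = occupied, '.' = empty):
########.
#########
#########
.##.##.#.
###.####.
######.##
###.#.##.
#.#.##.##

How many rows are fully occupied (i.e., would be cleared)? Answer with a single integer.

Answer: 2

Derivation:
Check each row:
  row 0: 1 empty cell -> not full
  row 1: 0 empty cells -> FULL (clear)
  row 2: 0 empty cells -> FULL (clear)
  row 3: 4 empty cells -> not full
  row 4: 2 empty cells -> not full
  row 5: 1 empty cell -> not full
  row 6: 3 empty cells -> not full
  row 7: 3 empty cells -> not full
Total rows cleared: 2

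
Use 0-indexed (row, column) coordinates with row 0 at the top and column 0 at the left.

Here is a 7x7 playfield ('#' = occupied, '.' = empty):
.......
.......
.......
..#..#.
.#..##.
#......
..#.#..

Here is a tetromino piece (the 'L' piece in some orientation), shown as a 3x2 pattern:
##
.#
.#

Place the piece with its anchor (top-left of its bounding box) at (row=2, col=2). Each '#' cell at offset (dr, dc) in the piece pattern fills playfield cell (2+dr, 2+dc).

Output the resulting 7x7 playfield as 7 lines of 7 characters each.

Answer: .......
.......
..##...
..##.#.
.#.###.
#......
..#.#..

Derivation:
Fill (2+0,2+0) = (2,2)
Fill (2+0,2+1) = (2,3)
Fill (2+1,2+1) = (3,3)
Fill (2+2,2+1) = (4,3)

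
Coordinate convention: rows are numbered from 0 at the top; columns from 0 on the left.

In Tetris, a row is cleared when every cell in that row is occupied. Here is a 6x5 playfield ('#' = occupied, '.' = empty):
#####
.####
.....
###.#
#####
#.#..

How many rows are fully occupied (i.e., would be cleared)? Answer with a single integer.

Check each row:
  row 0: 0 empty cells -> FULL (clear)
  row 1: 1 empty cell -> not full
  row 2: 5 empty cells -> not full
  row 3: 1 empty cell -> not full
  row 4: 0 empty cells -> FULL (clear)
  row 5: 3 empty cells -> not full
Total rows cleared: 2

Answer: 2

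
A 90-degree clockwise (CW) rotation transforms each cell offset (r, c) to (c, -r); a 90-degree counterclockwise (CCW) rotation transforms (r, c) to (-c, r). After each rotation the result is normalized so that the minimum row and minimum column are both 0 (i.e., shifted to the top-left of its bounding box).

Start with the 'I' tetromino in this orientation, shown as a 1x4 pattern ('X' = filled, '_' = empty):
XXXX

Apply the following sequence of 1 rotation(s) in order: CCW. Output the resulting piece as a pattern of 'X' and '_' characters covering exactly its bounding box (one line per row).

Start:
XXXX
After rotation 1 (CCW):
X
X
X
X

Answer: X
X
X
X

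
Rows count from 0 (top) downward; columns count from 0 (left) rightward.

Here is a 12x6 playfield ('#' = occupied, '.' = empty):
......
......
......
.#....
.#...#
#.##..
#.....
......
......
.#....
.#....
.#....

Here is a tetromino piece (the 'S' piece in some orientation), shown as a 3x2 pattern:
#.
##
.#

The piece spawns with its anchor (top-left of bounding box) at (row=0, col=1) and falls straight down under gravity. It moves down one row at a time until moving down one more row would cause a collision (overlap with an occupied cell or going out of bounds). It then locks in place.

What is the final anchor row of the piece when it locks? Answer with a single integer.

Spawn at (row=0, col=1). Try each row:
  row 0: fits
  row 1: fits
  row 2: blocked -> lock at row 1

Answer: 1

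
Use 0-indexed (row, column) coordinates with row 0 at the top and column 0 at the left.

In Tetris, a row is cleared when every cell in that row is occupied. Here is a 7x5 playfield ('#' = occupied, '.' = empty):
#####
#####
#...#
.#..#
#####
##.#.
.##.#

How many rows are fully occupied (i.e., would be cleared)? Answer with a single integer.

Check each row:
  row 0: 0 empty cells -> FULL (clear)
  row 1: 0 empty cells -> FULL (clear)
  row 2: 3 empty cells -> not full
  row 3: 3 empty cells -> not full
  row 4: 0 empty cells -> FULL (clear)
  row 5: 2 empty cells -> not full
  row 6: 2 empty cells -> not full
Total rows cleared: 3

Answer: 3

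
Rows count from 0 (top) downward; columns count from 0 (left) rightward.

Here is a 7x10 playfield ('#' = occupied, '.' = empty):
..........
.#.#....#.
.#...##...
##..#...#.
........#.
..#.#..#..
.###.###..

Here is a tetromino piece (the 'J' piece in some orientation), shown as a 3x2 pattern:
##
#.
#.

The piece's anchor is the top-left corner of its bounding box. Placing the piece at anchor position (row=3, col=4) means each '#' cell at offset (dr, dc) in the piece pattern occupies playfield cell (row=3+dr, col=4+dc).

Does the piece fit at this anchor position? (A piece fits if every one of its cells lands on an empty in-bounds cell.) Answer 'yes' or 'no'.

Answer: no

Derivation:
Check each piece cell at anchor (3, 4):
  offset (0,0) -> (3,4): occupied ('#') -> FAIL
  offset (0,1) -> (3,5): empty -> OK
  offset (1,0) -> (4,4): empty -> OK
  offset (2,0) -> (5,4): occupied ('#') -> FAIL
All cells valid: no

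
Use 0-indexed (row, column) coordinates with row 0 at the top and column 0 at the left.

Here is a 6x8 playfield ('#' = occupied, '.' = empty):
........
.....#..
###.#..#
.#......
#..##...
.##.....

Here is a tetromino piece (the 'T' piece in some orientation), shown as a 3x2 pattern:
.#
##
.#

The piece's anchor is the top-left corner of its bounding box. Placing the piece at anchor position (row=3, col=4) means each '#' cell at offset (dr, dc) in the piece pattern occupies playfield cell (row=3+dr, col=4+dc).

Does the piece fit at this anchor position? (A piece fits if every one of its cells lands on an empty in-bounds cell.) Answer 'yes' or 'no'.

Answer: no

Derivation:
Check each piece cell at anchor (3, 4):
  offset (0,1) -> (3,5): empty -> OK
  offset (1,0) -> (4,4): occupied ('#') -> FAIL
  offset (1,1) -> (4,5): empty -> OK
  offset (2,1) -> (5,5): empty -> OK
All cells valid: no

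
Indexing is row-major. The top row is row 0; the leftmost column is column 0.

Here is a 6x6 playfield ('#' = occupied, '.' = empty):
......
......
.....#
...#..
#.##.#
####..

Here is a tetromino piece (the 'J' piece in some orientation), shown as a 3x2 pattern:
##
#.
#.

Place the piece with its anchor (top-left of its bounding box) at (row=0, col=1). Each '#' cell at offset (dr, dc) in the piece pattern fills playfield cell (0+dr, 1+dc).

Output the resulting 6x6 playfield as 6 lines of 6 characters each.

Fill (0+0,1+0) = (0,1)
Fill (0+0,1+1) = (0,2)
Fill (0+1,1+0) = (1,1)
Fill (0+2,1+0) = (2,1)

Answer: .##...
.#....
.#...#
...#..
#.##.#
####..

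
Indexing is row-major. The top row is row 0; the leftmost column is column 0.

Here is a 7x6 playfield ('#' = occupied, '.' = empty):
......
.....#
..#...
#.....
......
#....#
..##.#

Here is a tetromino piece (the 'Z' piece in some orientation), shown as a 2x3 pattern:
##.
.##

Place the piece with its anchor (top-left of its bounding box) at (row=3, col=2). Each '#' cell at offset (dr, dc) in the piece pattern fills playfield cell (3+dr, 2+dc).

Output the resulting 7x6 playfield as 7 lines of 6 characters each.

Fill (3+0,2+0) = (3,2)
Fill (3+0,2+1) = (3,3)
Fill (3+1,2+1) = (4,3)
Fill (3+1,2+2) = (4,4)

Answer: ......
.....#
..#...
#.##..
...##.
#....#
..##.#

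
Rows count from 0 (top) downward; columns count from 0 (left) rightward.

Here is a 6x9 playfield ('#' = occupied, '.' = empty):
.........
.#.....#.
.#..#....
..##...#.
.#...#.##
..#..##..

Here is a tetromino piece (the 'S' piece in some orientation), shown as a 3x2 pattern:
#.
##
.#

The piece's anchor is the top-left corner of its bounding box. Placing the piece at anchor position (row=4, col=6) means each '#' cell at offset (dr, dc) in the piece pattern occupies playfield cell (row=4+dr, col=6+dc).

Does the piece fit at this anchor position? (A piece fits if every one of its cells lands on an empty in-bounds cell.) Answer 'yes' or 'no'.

Check each piece cell at anchor (4, 6):
  offset (0,0) -> (4,6): empty -> OK
  offset (1,0) -> (5,6): occupied ('#') -> FAIL
  offset (1,1) -> (5,7): empty -> OK
  offset (2,1) -> (6,7): out of bounds -> FAIL
All cells valid: no

Answer: no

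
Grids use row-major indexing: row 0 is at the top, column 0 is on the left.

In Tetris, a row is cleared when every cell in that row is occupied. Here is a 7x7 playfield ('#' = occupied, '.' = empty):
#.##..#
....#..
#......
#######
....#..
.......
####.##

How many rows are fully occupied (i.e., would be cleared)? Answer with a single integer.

Answer: 1

Derivation:
Check each row:
  row 0: 3 empty cells -> not full
  row 1: 6 empty cells -> not full
  row 2: 6 empty cells -> not full
  row 3: 0 empty cells -> FULL (clear)
  row 4: 6 empty cells -> not full
  row 5: 7 empty cells -> not full
  row 6: 1 empty cell -> not full
Total rows cleared: 1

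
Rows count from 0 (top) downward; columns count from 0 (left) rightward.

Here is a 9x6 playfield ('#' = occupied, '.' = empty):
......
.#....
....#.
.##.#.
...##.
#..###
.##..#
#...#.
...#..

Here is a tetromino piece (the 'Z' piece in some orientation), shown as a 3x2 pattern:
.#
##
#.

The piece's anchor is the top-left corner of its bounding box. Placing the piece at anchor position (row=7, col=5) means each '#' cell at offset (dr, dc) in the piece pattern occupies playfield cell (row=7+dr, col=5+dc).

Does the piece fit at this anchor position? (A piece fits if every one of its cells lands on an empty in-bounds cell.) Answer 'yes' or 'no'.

Answer: no

Derivation:
Check each piece cell at anchor (7, 5):
  offset (0,1) -> (7,6): out of bounds -> FAIL
  offset (1,0) -> (8,5): empty -> OK
  offset (1,1) -> (8,6): out of bounds -> FAIL
  offset (2,0) -> (9,5): out of bounds -> FAIL
All cells valid: no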